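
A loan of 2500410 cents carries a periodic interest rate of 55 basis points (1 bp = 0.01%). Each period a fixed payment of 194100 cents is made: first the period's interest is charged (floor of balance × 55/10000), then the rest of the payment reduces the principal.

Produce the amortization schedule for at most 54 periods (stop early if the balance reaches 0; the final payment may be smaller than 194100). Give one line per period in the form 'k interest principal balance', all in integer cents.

1 13752 180348 2320062
2 12760 181340 2138722
3 11762 182338 1956384
4 10760 183340 1773044
5 9751 184349 1588695
6 8737 185363 1403332
7 7718 186382 1216950
8 6693 187407 1029543
9 5662 188438 841105
10 4626 189474 651631
11 3583 190517 461114
12 2536 191564 269550
13 1482 192618 76932
14 423 76932 0

1. interest=⌊2500410·55/10000⌋=13752; principal=194100-13752=180348; balance=2500410-180348=2320062
2. interest=⌊2320062·55/10000⌋=12760; principal=194100-12760=181340; balance=2320062-181340=2138722
3. interest=⌊2138722·55/10000⌋=11762; principal=194100-11762=182338; balance=2138722-182338=1956384
4. interest=⌊1956384·55/10000⌋=10760; principal=194100-10760=183340; balance=1956384-183340=1773044
5. interest=⌊1773044·55/10000⌋=9751; principal=194100-9751=184349; balance=1773044-184349=1588695
6. interest=⌊1588695·55/10000⌋=8737; principal=194100-8737=185363; balance=1588695-185363=1403332
7. interest=⌊1403332·55/10000⌋=7718; principal=194100-7718=186382; balance=1403332-186382=1216950
8. interest=⌊1216950·55/10000⌋=6693; principal=194100-6693=187407; balance=1216950-187407=1029543
9. interest=⌊1029543·55/10000⌋=5662; principal=194100-5662=188438; balance=1029543-188438=841105
10. interest=⌊841105·55/10000⌋=4626; principal=194100-4626=189474; balance=841105-189474=651631
11. interest=⌊651631·55/10000⌋=3583; principal=194100-3583=190517; balance=651631-190517=461114
12. interest=⌊461114·55/10000⌋=2536; principal=194100-2536=191564; balance=461114-191564=269550
13. interest=⌊269550·55/10000⌋=1482; principal=194100-1482=192618; balance=269550-192618=76932
14. interest=⌊76932·55/10000⌋=423; principal=min(194100-423,76932)=76932; balance=76932-76932=0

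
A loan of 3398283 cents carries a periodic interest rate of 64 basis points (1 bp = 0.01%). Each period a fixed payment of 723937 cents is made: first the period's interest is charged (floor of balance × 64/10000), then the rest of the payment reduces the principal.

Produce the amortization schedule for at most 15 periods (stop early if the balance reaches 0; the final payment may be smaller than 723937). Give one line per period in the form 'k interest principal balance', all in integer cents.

1. interest=⌊3398283·64/10000⌋=21749; principal=723937-21749=702188; balance=3398283-702188=2696095
2. interest=⌊2696095·64/10000⌋=17255; principal=723937-17255=706682; balance=2696095-706682=1989413
3. interest=⌊1989413·64/10000⌋=12732; principal=723937-12732=711205; balance=1989413-711205=1278208
4. interest=⌊1278208·64/10000⌋=8180; principal=723937-8180=715757; balance=1278208-715757=562451
5. interest=⌊562451·64/10000⌋=3599; principal=min(723937-3599,562451)=562451; balance=562451-562451=0

1 21749 702188 2696095
2 17255 706682 1989413
3 12732 711205 1278208
4 8180 715757 562451
5 3599 562451 0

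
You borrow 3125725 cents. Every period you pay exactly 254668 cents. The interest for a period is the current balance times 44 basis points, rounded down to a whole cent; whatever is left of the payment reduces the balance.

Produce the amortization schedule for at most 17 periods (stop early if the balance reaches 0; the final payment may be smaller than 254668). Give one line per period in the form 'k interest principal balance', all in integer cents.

1. interest=⌊3125725·44/10000⌋=13753; principal=254668-13753=240915; balance=3125725-240915=2884810
2. interest=⌊2884810·44/10000⌋=12693; principal=254668-12693=241975; balance=2884810-241975=2642835
3. interest=⌊2642835·44/10000⌋=11628; principal=254668-11628=243040; balance=2642835-243040=2399795
4. interest=⌊2399795·44/10000⌋=10559; principal=254668-10559=244109; balance=2399795-244109=2155686
5. interest=⌊2155686·44/10000⌋=9485; principal=254668-9485=245183; balance=2155686-245183=1910503
6. interest=⌊1910503·44/10000⌋=8406; principal=254668-8406=246262; balance=1910503-246262=1664241
7. interest=⌊1664241·44/10000⌋=7322; principal=254668-7322=247346; balance=1664241-247346=1416895
8. interest=⌊1416895·44/10000⌋=6234; principal=254668-6234=248434; balance=1416895-248434=1168461
9. interest=⌊1168461·44/10000⌋=5141; principal=254668-5141=249527; balance=1168461-249527=918934
10. interest=⌊918934·44/10000⌋=4043; principal=254668-4043=250625; balance=918934-250625=668309
11. interest=⌊668309·44/10000⌋=2940; principal=254668-2940=251728; balance=668309-251728=416581
12. interest=⌊416581·44/10000⌋=1832; principal=254668-1832=252836; balance=416581-252836=163745
13. interest=⌊163745·44/10000⌋=720; principal=min(254668-720,163745)=163745; balance=163745-163745=0

1 13753 240915 2884810
2 12693 241975 2642835
3 11628 243040 2399795
4 10559 244109 2155686
5 9485 245183 1910503
6 8406 246262 1664241
7 7322 247346 1416895
8 6234 248434 1168461
9 5141 249527 918934
10 4043 250625 668309
11 2940 251728 416581
12 1832 252836 163745
13 720 163745 0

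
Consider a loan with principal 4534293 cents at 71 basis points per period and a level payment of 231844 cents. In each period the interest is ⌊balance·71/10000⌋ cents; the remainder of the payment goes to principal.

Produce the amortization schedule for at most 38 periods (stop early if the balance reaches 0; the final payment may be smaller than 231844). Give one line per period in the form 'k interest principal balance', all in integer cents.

1. interest=⌊4534293·71/10000⌋=32193; principal=231844-32193=199651; balance=4534293-199651=4334642
2. interest=⌊4334642·71/10000⌋=30775; principal=231844-30775=201069; balance=4334642-201069=4133573
3. interest=⌊4133573·71/10000⌋=29348; principal=231844-29348=202496; balance=4133573-202496=3931077
4. interest=⌊3931077·71/10000⌋=27910; principal=231844-27910=203934; balance=3931077-203934=3727143
5. interest=⌊3727143·71/10000⌋=26462; principal=231844-26462=205382; balance=3727143-205382=3521761
6. interest=⌊3521761·71/10000⌋=25004; principal=231844-25004=206840; balance=3521761-206840=3314921
7. interest=⌊3314921·71/10000⌋=23535; principal=231844-23535=208309; balance=3314921-208309=3106612
8. interest=⌊3106612·71/10000⌋=22056; principal=231844-22056=209788; balance=3106612-209788=2896824
9. interest=⌊2896824·71/10000⌋=20567; principal=231844-20567=211277; balance=2896824-211277=2685547
10. interest=⌊2685547·71/10000⌋=19067; principal=231844-19067=212777; balance=2685547-212777=2472770
11. interest=⌊2472770·71/10000⌋=17556; principal=231844-17556=214288; balance=2472770-214288=2258482
12. interest=⌊2258482·71/10000⌋=16035; principal=231844-16035=215809; balance=2258482-215809=2042673
13. interest=⌊2042673·71/10000⌋=14502; principal=231844-14502=217342; balance=2042673-217342=1825331
14. interest=⌊1825331·71/10000⌋=12959; principal=231844-12959=218885; balance=1825331-218885=1606446
15. interest=⌊1606446·71/10000⌋=11405; principal=231844-11405=220439; balance=1606446-220439=1386007
16. interest=⌊1386007·71/10000⌋=9840; principal=231844-9840=222004; balance=1386007-222004=1164003
17. interest=⌊1164003·71/10000⌋=8264; principal=231844-8264=223580; balance=1164003-223580=940423
18. interest=⌊940423·71/10000⌋=6677; principal=231844-6677=225167; balance=940423-225167=715256
19. interest=⌊715256·71/10000⌋=5078; principal=231844-5078=226766; balance=715256-226766=488490
20. interest=⌊488490·71/10000⌋=3468; principal=231844-3468=228376; balance=488490-228376=260114
21. interest=⌊260114·71/10000⌋=1846; principal=231844-1846=229998; balance=260114-229998=30116
22. interest=⌊30116·71/10000⌋=213; principal=min(231844-213,30116)=30116; balance=30116-30116=0

1 32193 199651 4334642
2 30775 201069 4133573
3 29348 202496 3931077
4 27910 203934 3727143
5 26462 205382 3521761
6 25004 206840 3314921
7 23535 208309 3106612
8 22056 209788 2896824
9 20567 211277 2685547
10 19067 212777 2472770
11 17556 214288 2258482
12 16035 215809 2042673
13 14502 217342 1825331
14 12959 218885 1606446
15 11405 220439 1386007
16 9840 222004 1164003
17 8264 223580 940423
18 6677 225167 715256
19 5078 226766 488490
20 3468 228376 260114
21 1846 229998 30116
22 213 30116 0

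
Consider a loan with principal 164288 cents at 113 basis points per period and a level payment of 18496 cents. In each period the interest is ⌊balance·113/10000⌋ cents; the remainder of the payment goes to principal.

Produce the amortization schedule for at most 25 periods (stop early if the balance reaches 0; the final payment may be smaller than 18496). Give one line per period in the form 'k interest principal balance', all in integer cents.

1 1856 16640 147648
2 1668 16828 130820
3 1478 17018 113802
4 1285 17211 96591
5 1091 17405 79186
6 894 17602 61584
7 695 17801 43783
8 494 18002 25781
9 291 18205 7576
10 85 7576 0

1. interest=⌊164288·113/10000⌋=1856; principal=18496-1856=16640; balance=164288-16640=147648
2. interest=⌊147648·113/10000⌋=1668; principal=18496-1668=16828; balance=147648-16828=130820
3. interest=⌊130820·113/10000⌋=1478; principal=18496-1478=17018; balance=130820-17018=113802
4. interest=⌊113802·113/10000⌋=1285; principal=18496-1285=17211; balance=113802-17211=96591
5. interest=⌊96591·113/10000⌋=1091; principal=18496-1091=17405; balance=96591-17405=79186
6. interest=⌊79186·113/10000⌋=894; principal=18496-894=17602; balance=79186-17602=61584
7. interest=⌊61584·113/10000⌋=695; principal=18496-695=17801; balance=61584-17801=43783
8. interest=⌊43783·113/10000⌋=494; principal=18496-494=18002; balance=43783-18002=25781
9. interest=⌊25781·113/10000⌋=291; principal=18496-291=18205; balance=25781-18205=7576
10. interest=⌊7576·113/10000⌋=85; principal=min(18496-85,7576)=7576; balance=7576-7576=0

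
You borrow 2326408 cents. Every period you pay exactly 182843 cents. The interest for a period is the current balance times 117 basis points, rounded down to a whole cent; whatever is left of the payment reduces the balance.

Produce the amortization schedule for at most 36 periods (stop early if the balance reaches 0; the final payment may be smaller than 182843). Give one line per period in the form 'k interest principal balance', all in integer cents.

1 27218 155625 2170783
2 25398 157445 2013338
3 23556 159287 1854051
4 21692 161151 1692900
5 19806 163037 1529863
6 17899 164944 1364919
7 15969 166874 1198045
8 14017 168826 1029219
9 12041 170802 858417
10 10043 172800 685617
11 8021 174822 510795
12 5976 176867 333928
13 3906 178937 154991
14 1813 154991 0

1. interest=⌊2326408·117/10000⌋=27218; principal=182843-27218=155625; balance=2326408-155625=2170783
2. interest=⌊2170783·117/10000⌋=25398; principal=182843-25398=157445; balance=2170783-157445=2013338
3. interest=⌊2013338·117/10000⌋=23556; principal=182843-23556=159287; balance=2013338-159287=1854051
4. interest=⌊1854051·117/10000⌋=21692; principal=182843-21692=161151; balance=1854051-161151=1692900
5. interest=⌊1692900·117/10000⌋=19806; principal=182843-19806=163037; balance=1692900-163037=1529863
6. interest=⌊1529863·117/10000⌋=17899; principal=182843-17899=164944; balance=1529863-164944=1364919
7. interest=⌊1364919·117/10000⌋=15969; principal=182843-15969=166874; balance=1364919-166874=1198045
8. interest=⌊1198045·117/10000⌋=14017; principal=182843-14017=168826; balance=1198045-168826=1029219
9. interest=⌊1029219·117/10000⌋=12041; principal=182843-12041=170802; balance=1029219-170802=858417
10. interest=⌊858417·117/10000⌋=10043; principal=182843-10043=172800; balance=858417-172800=685617
11. interest=⌊685617·117/10000⌋=8021; principal=182843-8021=174822; balance=685617-174822=510795
12. interest=⌊510795·117/10000⌋=5976; principal=182843-5976=176867; balance=510795-176867=333928
13. interest=⌊333928·117/10000⌋=3906; principal=182843-3906=178937; balance=333928-178937=154991
14. interest=⌊154991·117/10000⌋=1813; principal=min(182843-1813,154991)=154991; balance=154991-154991=0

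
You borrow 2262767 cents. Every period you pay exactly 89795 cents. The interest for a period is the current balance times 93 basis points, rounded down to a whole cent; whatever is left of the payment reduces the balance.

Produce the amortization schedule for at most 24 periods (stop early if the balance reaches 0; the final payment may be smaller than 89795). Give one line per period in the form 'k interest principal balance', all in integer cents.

1 21043 68752 2194015
2 20404 69391 2124624
3 19759 70036 2054588
4 19107 70688 1983900
5 18450 71345 1912555
6 17786 72009 1840546
7 17117 72678 1767868
8 16441 73354 1694514
9 15758 74037 1620477
10 15070 74725 1545752
11 14375 75420 1470332
12 13674 76121 1394211
13 12966 76829 1317382
14 12251 77544 1239838
15 11530 78265 1161573
16 10802 78993 1082580
17 10067 79728 1002852
18 9326 80469 922383
19 8578 81217 841166
20 7822 81973 759193
21 7060 82735 676458
22 6291 83504 592954
23 5514 84281 508673
24 4730 85065 423608

1. interest=⌊2262767·93/10000⌋=21043; principal=89795-21043=68752; balance=2262767-68752=2194015
2. interest=⌊2194015·93/10000⌋=20404; principal=89795-20404=69391; balance=2194015-69391=2124624
3. interest=⌊2124624·93/10000⌋=19759; principal=89795-19759=70036; balance=2124624-70036=2054588
4. interest=⌊2054588·93/10000⌋=19107; principal=89795-19107=70688; balance=2054588-70688=1983900
5. interest=⌊1983900·93/10000⌋=18450; principal=89795-18450=71345; balance=1983900-71345=1912555
6. interest=⌊1912555·93/10000⌋=17786; principal=89795-17786=72009; balance=1912555-72009=1840546
7. interest=⌊1840546·93/10000⌋=17117; principal=89795-17117=72678; balance=1840546-72678=1767868
8. interest=⌊1767868·93/10000⌋=16441; principal=89795-16441=73354; balance=1767868-73354=1694514
9. interest=⌊1694514·93/10000⌋=15758; principal=89795-15758=74037; balance=1694514-74037=1620477
10. interest=⌊1620477·93/10000⌋=15070; principal=89795-15070=74725; balance=1620477-74725=1545752
11. interest=⌊1545752·93/10000⌋=14375; principal=89795-14375=75420; balance=1545752-75420=1470332
12. interest=⌊1470332·93/10000⌋=13674; principal=89795-13674=76121; balance=1470332-76121=1394211
13. interest=⌊1394211·93/10000⌋=12966; principal=89795-12966=76829; balance=1394211-76829=1317382
14. interest=⌊1317382·93/10000⌋=12251; principal=89795-12251=77544; balance=1317382-77544=1239838
15. interest=⌊1239838·93/10000⌋=11530; principal=89795-11530=78265; balance=1239838-78265=1161573
16. interest=⌊1161573·93/10000⌋=10802; principal=89795-10802=78993; balance=1161573-78993=1082580
17. interest=⌊1082580·93/10000⌋=10067; principal=89795-10067=79728; balance=1082580-79728=1002852
18. interest=⌊1002852·93/10000⌋=9326; principal=89795-9326=80469; balance=1002852-80469=922383
19. interest=⌊922383·93/10000⌋=8578; principal=89795-8578=81217; balance=922383-81217=841166
20. interest=⌊841166·93/10000⌋=7822; principal=89795-7822=81973; balance=841166-81973=759193
21. interest=⌊759193·93/10000⌋=7060; principal=89795-7060=82735; balance=759193-82735=676458
22. interest=⌊676458·93/10000⌋=6291; principal=89795-6291=83504; balance=676458-83504=592954
23. interest=⌊592954·93/10000⌋=5514; principal=89795-5514=84281; balance=592954-84281=508673
24. interest=⌊508673·93/10000⌋=4730; principal=89795-4730=85065; balance=508673-85065=423608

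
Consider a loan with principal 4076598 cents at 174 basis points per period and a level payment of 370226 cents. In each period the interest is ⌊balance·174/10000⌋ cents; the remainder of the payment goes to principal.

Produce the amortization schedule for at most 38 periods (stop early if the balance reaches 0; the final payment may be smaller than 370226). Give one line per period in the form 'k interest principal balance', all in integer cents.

1. interest=⌊4076598·174/10000⌋=70932; principal=370226-70932=299294; balance=4076598-299294=3777304
2. interest=⌊3777304·174/10000⌋=65725; principal=370226-65725=304501; balance=3777304-304501=3472803
3. interest=⌊3472803·174/10000⌋=60426; principal=370226-60426=309800; balance=3472803-309800=3163003
4. interest=⌊3163003·174/10000⌋=55036; principal=370226-55036=315190; balance=3163003-315190=2847813
5. interest=⌊2847813·174/10000⌋=49551; principal=370226-49551=320675; balance=2847813-320675=2527138
6. interest=⌊2527138·174/10000⌋=43972; principal=370226-43972=326254; balance=2527138-326254=2200884
7. interest=⌊2200884·174/10000⌋=38295; principal=370226-38295=331931; balance=2200884-331931=1868953
8. interest=⌊1868953·174/10000⌋=32519; principal=370226-32519=337707; balance=1868953-337707=1531246
9. interest=⌊1531246·174/10000⌋=26643; principal=370226-26643=343583; balance=1531246-343583=1187663
10. interest=⌊1187663·174/10000⌋=20665; principal=370226-20665=349561; balance=1187663-349561=838102
11. interest=⌊838102·174/10000⌋=14582; principal=370226-14582=355644; balance=838102-355644=482458
12. interest=⌊482458·174/10000⌋=8394; principal=370226-8394=361832; balance=482458-361832=120626
13. interest=⌊120626·174/10000⌋=2098; principal=min(370226-2098,120626)=120626; balance=120626-120626=0

1 70932 299294 3777304
2 65725 304501 3472803
3 60426 309800 3163003
4 55036 315190 2847813
5 49551 320675 2527138
6 43972 326254 2200884
7 38295 331931 1868953
8 32519 337707 1531246
9 26643 343583 1187663
10 20665 349561 838102
11 14582 355644 482458
12 8394 361832 120626
13 2098 120626 0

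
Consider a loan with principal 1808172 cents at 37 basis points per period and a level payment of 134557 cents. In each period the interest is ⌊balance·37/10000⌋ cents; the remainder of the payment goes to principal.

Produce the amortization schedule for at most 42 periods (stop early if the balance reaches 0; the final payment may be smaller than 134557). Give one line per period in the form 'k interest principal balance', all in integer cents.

1. interest=⌊1808172·37/10000⌋=6690; principal=134557-6690=127867; balance=1808172-127867=1680305
2. interest=⌊1680305·37/10000⌋=6217; principal=134557-6217=128340; balance=1680305-128340=1551965
3. interest=⌊1551965·37/10000⌋=5742; principal=134557-5742=128815; balance=1551965-128815=1423150
4. interest=⌊1423150·37/10000⌋=5265; principal=134557-5265=129292; balance=1423150-129292=1293858
5. interest=⌊1293858·37/10000⌋=4787; principal=134557-4787=129770; balance=1293858-129770=1164088
6. interest=⌊1164088·37/10000⌋=4307; principal=134557-4307=130250; balance=1164088-130250=1033838
7. interest=⌊1033838·37/10000⌋=3825; principal=134557-3825=130732; balance=1033838-130732=903106
8. interest=⌊903106·37/10000⌋=3341; principal=134557-3341=131216; balance=903106-131216=771890
9. interest=⌊771890·37/10000⌋=2855; principal=134557-2855=131702; balance=771890-131702=640188
10. interest=⌊640188·37/10000⌋=2368; principal=134557-2368=132189; balance=640188-132189=507999
11. interest=⌊507999·37/10000⌋=1879; principal=134557-1879=132678; balance=507999-132678=375321
12. interest=⌊375321·37/10000⌋=1388; principal=134557-1388=133169; balance=375321-133169=242152
13. interest=⌊242152·37/10000⌋=895; principal=134557-895=133662; balance=242152-133662=108490
14. interest=⌊108490·37/10000⌋=401; principal=min(134557-401,108490)=108490; balance=108490-108490=0

1 6690 127867 1680305
2 6217 128340 1551965
3 5742 128815 1423150
4 5265 129292 1293858
5 4787 129770 1164088
6 4307 130250 1033838
7 3825 130732 903106
8 3341 131216 771890
9 2855 131702 640188
10 2368 132189 507999
11 1879 132678 375321
12 1388 133169 242152
13 895 133662 108490
14 401 108490 0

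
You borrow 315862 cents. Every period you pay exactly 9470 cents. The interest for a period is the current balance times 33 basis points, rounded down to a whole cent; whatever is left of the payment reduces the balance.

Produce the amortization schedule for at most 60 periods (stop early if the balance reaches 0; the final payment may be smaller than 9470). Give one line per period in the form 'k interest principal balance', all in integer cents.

1. interest=⌊315862·33/10000⌋=1042; principal=9470-1042=8428; balance=315862-8428=307434
2. interest=⌊307434·33/10000⌋=1014; principal=9470-1014=8456; balance=307434-8456=298978
3. interest=⌊298978·33/10000⌋=986; principal=9470-986=8484; balance=298978-8484=290494
4. interest=⌊290494·33/10000⌋=958; principal=9470-958=8512; balance=290494-8512=281982
5. interest=⌊281982·33/10000⌋=930; principal=9470-930=8540; balance=281982-8540=273442
6. interest=⌊273442·33/10000⌋=902; principal=9470-902=8568; balance=273442-8568=264874
7. interest=⌊264874·33/10000⌋=874; principal=9470-874=8596; balance=264874-8596=256278
8. interest=⌊256278·33/10000⌋=845; principal=9470-845=8625; balance=256278-8625=247653
9. interest=⌊247653·33/10000⌋=817; principal=9470-817=8653; balance=247653-8653=239000
10. interest=⌊239000·33/10000⌋=788; principal=9470-788=8682; balance=239000-8682=230318
11. interest=⌊230318·33/10000⌋=760; principal=9470-760=8710; balance=230318-8710=221608
12. interest=⌊221608·33/10000⌋=731; principal=9470-731=8739; balance=221608-8739=212869
13. interest=⌊212869·33/10000⌋=702; principal=9470-702=8768; balance=212869-8768=204101
14. interest=⌊204101·33/10000⌋=673; principal=9470-673=8797; balance=204101-8797=195304
15. interest=⌊195304·33/10000⌋=644; principal=9470-644=8826; balance=195304-8826=186478
16. interest=⌊186478·33/10000⌋=615; principal=9470-615=8855; balance=186478-8855=177623
17. interest=⌊177623·33/10000⌋=586; principal=9470-586=8884; balance=177623-8884=168739
18. interest=⌊168739·33/10000⌋=556; principal=9470-556=8914; balance=168739-8914=159825
19. interest=⌊159825·33/10000⌋=527; principal=9470-527=8943; balance=159825-8943=150882
20. interest=⌊150882·33/10000⌋=497; principal=9470-497=8973; balance=150882-8973=141909
21. interest=⌊141909·33/10000⌋=468; principal=9470-468=9002; balance=141909-9002=132907
22. interest=⌊132907·33/10000⌋=438; principal=9470-438=9032; balance=132907-9032=123875
23. interest=⌊123875·33/10000⌋=408; principal=9470-408=9062; balance=123875-9062=114813
24. interest=⌊114813·33/10000⌋=378; principal=9470-378=9092; balance=114813-9092=105721
25. interest=⌊105721·33/10000⌋=348; principal=9470-348=9122; balance=105721-9122=96599
26. interest=⌊96599·33/10000⌋=318; principal=9470-318=9152; balance=96599-9152=87447
27. interest=⌊87447·33/10000⌋=288; principal=9470-288=9182; balance=87447-9182=78265
28. interest=⌊78265·33/10000⌋=258; principal=9470-258=9212; balance=78265-9212=69053
29. interest=⌊69053·33/10000⌋=227; principal=9470-227=9243; balance=69053-9243=59810
30. interest=⌊59810·33/10000⌋=197; principal=9470-197=9273; balance=59810-9273=50537
31. interest=⌊50537·33/10000⌋=166; principal=9470-166=9304; balance=50537-9304=41233
32. interest=⌊41233·33/10000⌋=136; principal=9470-136=9334; balance=41233-9334=31899
33. interest=⌊31899·33/10000⌋=105; principal=9470-105=9365; balance=31899-9365=22534
34. interest=⌊22534·33/10000⌋=74; principal=9470-74=9396; balance=22534-9396=13138
35. interest=⌊13138·33/10000⌋=43; principal=9470-43=9427; balance=13138-9427=3711
36. interest=⌊3711·33/10000⌋=12; principal=min(9470-12,3711)=3711; balance=3711-3711=0

1 1042 8428 307434
2 1014 8456 298978
3 986 8484 290494
4 958 8512 281982
5 930 8540 273442
6 902 8568 264874
7 874 8596 256278
8 845 8625 247653
9 817 8653 239000
10 788 8682 230318
11 760 8710 221608
12 731 8739 212869
13 702 8768 204101
14 673 8797 195304
15 644 8826 186478
16 615 8855 177623
17 586 8884 168739
18 556 8914 159825
19 527 8943 150882
20 497 8973 141909
21 468 9002 132907
22 438 9032 123875
23 408 9062 114813
24 378 9092 105721
25 348 9122 96599
26 318 9152 87447
27 288 9182 78265
28 258 9212 69053
29 227 9243 59810
30 197 9273 50537
31 166 9304 41233
32 136 9334 31899
33 105 9365 22534
34 74 9396 13138
35 43 9427 3711
36 12 3711 0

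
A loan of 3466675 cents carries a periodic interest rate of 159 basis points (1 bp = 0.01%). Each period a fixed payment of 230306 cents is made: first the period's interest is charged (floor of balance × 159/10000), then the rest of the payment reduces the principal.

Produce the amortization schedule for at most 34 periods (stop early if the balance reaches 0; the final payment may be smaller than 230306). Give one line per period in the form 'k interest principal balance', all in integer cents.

1. interest=⌊3466675·159/10000⌋=55120; principal=230306-55120=175186; balance=3466675-175186=3291489
2. interest=⌊3291489·159/10000⌋=52334; principal=230306-52334=177972; balance=3291489-177972=3113517
3. interest=⌊3113517·159/10000⌋=49504; principal=230306-49504=180802; balance=3113517-180802=2932715
4. interest=⌊2932715·159/10000⌋=46630; principal=230306-46630=183676; balance=2932715-183676=2749039
5. interest=⌊2749039·159/10000⌋=43709; principal=230306-43709=186597; balance=2749039-186597=2562442
6. interest=⌊2562442·159/10000⌋=40742; principal=230306-40742=189564; balance=2562442-189564=2372878
7. interest=⌊2372878·159/10000⌋=37728; principal=230306-37728=192578; balance=2372878-192578=2180300
8. interest=⌊2180300·159/10000⌋=34666; principal=230306-34666=195640; balance=2180300-195640=1984660
9. interest=⌊1984660·159/10000⌋=31556; principal=230306-31556=198750; balance=1984660-198750=1785910
10. interest=⌊1785910·159/10000⌋=28395; principal=230306-28395=201911; balance=1785910-201911=1583999
11. interest=⌊1583999·159/10000⌋=25185; principal=230306-25185=205121; balance=1583999-205121=1378878
12. interest=⌊1378878·159/10000⌋=21924; principal=230306-21924=208382; balance=1378878-208382=1170496
13. interest=⌊1170496·159/10000⌋=18610; principal=230306-18610=211696; balance=1170496-211696=958800
14. interest=⌊958800·159/10000⌋=15244; principal=230306-15244=215062; balance=958800-215062=743738
15. interest=⌊743738·159/10000⌋=11825; principal=230306-11825=218481; balance=743738-218481=525257
16. interest=⌊525257·159/10000⌋=8351; principal=230306-8351=221955; balance=525257-221955=303302
17. interest=⌊303302·159/10000⌋=4822; principal=230306-4822=225484; balance=303302-225484=77818
18. interest=⌊77818·159/10000⌋=1237; principal=min(230306-1237,77818)=77818; balance=77818-77818=0

1 55120 175186 3291489
2 52334 177972 3113517
3 49504 180802 2932715
4 46630 183676 2749039
5 43709 186597 2562442
6 40742 189564 2372878
7 37728 192578 2180300
8 34666 195640 1984660
9 31556 198750 1785910
10 28395 201911 1583999
11 25185 205121 1378878
12 21924 208382 1170496
13 18610 211696 958800
14 15244 215062 743738
15 11825 218481 525257
16 8351 221955 303302
17 4822 225484 77818
18 1237 77818 0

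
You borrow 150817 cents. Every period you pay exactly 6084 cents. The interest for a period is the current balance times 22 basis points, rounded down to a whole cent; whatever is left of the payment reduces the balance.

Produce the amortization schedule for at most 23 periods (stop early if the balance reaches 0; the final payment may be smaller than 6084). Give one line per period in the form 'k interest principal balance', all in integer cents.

1. interest=⌊150817·22/10000⌋=331; principal=6084-331=5753; balance=150817-5753=145064
2. interest=⌊145064·22/10000⌋=319; principal=6084-319=5765; balance=145064-5765=139299
3. interest=⌊139299·22/10000⌋=306; principal=6084-306=5778; balance=139299-5778=133521
4. interest=⌊133521·22/10000⌋=293; principal=6084-293=5791; balance=133521-5791=127730
5. interest=⌊127730·22/10000⌋=281; principal=6084-281=5803; balance=127730-5803=121927
6. interest=⌊121927·22/10000⌋=268; principal=6084-268=5816; balance=121927-5816=116111
7. interest=⌊116111·22/10000⌋=255; principal=6084-255=5829; balance=116111-5829=110282
8. interest=⌊110282·22/10000⌋=242; principal=6084-242=5842; balance=110282-5842=104440
9. interest=⌊104440·22/10000⌋=229; principal=6084-229=5855; balance=104440-5855=98585
10. interest=⌊98585·22/10000⌋=216; principal=6084-216=5868; balance=98585-5868=92717
11. interest=⌊92717·22/10000⌋=203; principal=6084-203=5881; balance=92717-5881=86836
12. interest=⌊86836·22/10000⌋=191; principal=6084-191=5893; balance=86836-5893=80943
13. interest=⌊80943·22/10000⌋=178; principal=6084-178=5906; balance=80943-5906=75037
14. interest=⌊75037·22/10000⌋=165; principal=6084-165=5919; balance=75037-5919=69118
15. interest=⌊69118·22/10000⌋=152; principal=6084-152=5932; balance=69118-5932=63186
16. interest=⌊63186·22/10000⌋=139; principal=6084-139=5945; balance=63186-5945=57241
17. interest=⌊57241·22/10000⌋=125; principal=6084-125=5959; balance=57241-5959=51282
18. interest=⌊51282·22/10000⌋=112; principal=6084-112=5972; balance=51282-5972=45310
19. interest=⌊45310·22/10000⌋=99; principal=6084-99=5985; balance=45310-5985=39325
20. interest=⌊39325·22/10000⌋=86; principal=6084-86=5998; balance=39325-5998=33327
21. interest=⌊33327·22/10000⌋=73; principal=6084-73=6011; balance=33327-6011=27316
22. interest=⌊27316·22/10000⌋=60; principal=6084-60=6024; balance=27316-6024=21292
23. interest=⌊21292·22/10000⌋=46; principal=6084-46=6038; balance=21292-6038=15254

1 331 5753 145064
2 319 5765 139299
3 306 5778 133521
4 293 5791 127730
5 281 5803 121927
6 268 5816 116111
7 255 5829 110282
8 242 5842 104440
9 229 5855 98585
10 216 5868 92717
11 203 5881 86836
12 191 5893 80943
13 178 5906 75037
14 165 5919 69118
15 152 5932 63186
16 139 5945 57241
17 125 5959 51282
18 112 5972 45310
19 99 5985 39325
20 86 5998 33327
21 73 6011 27316
22 60 6024 21292
23 46 6038 15254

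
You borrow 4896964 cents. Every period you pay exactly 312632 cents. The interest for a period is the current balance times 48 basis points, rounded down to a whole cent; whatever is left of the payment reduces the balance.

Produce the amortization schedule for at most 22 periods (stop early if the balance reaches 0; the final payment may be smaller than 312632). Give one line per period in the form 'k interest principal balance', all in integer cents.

1. interest=⌊4896964·48/10000⌋=23505; principal=312632-23505=289127; balance=4896964-289127=4607837
2. interest=⌊4607837·48/10000⌋=22117; principal=312632-22117=290515; balance=4607837-290515=4317322
3. interest=⌊4317322·48/10000⌋=20723; principal=312632-20723=291909; balance=4317322-291909=4025413
4. interest=⌊4025413·48/10000⌋=19321; principal=312632-19321=293311; balance=4025413-293311=3732102
5. interest=⌊3732102·48/10000⌋=17914; principal=312632-17914=294718; balance=3732102-294718=3437384
6. interest=⌊3437384·48/10000⌋=16499; principal=312632-16499=296133; balance=3437384-296133=3141251
7. interest=⌊3141251·48/10000⌋=15078; principal=312632-15078=297554; balance=3141251-297554=2843697
8. interest=⌊2843697·48/10000⌋=13649; principal=312632-13649=298983; balance=2843697-298983=2544714
9. interest=⌊2544714·48/10000⌋=12214; principal=312632-12214=300418; balance=2544714-300418=2244296
10. interest=⌊2244296·48/10000⌋=10772; principal=312632-10772=301860; balance=2244296-301860=1942436
11. interest=⌊1942436·48/10000⌋=9323; principal=312632-9323=303309; balance=1942436-303309=1639127
12. interest=⌊1639127·48/10000⌋=7867; principal=312632-7867=304765; balance=1639127-304765=1334362
13. interest=⌊1334362·48/10000⌋=6404; principal=312632-6404=306228; balance=1334362-306228=1028134
14. interest=⌊1028134·48/10000⌋=4935; principal=312632-4935=307697; balance=1028134-307697=720437
15. interest=⌊720437·48/10000⌋=3458; principal=312632-3458=309174; balance=720437-309174=411263
16. interest=⌊411263·48/10000⌋=1974; principal=312632-1974=310658; balance=411263-310658=100605
17. interest=⌊100605·48/10000⌋=482; principal=min(312632-482,100605)=100605; balance=100605-100605=0

1 23505 289127 4607837
2 22117 290515 4317322
3 20723 291909 4025413
4 19321 293311 3732102
5 17914 294718 3437384
6 16499 296133 3141251
7 15078 297554 2843697
8 13649 298983 2544714
9 12214 300418 2244296
10 10772 301860 1942436
11 9323 303309 1639127
12 7867 304765 1334362
13 6404 306228 1028134
14 4935 307697 720437
15 3458 309174 411263
16 1974 310658 100605
17 482 100605 0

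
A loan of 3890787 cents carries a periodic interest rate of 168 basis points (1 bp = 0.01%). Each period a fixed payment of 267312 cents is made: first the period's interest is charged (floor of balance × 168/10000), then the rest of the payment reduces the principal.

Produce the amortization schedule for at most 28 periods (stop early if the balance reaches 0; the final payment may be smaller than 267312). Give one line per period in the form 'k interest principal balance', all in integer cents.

1 65365 201947 3688840
2 61972 205340 3483500
3 58522 208790 3274710
4 55015 212297 3062413
5 51448 215864 2846549
6 47822 219490 2627059
7 44134 223178 2403881
8 40385 226927 2176954
9 36572 230740 1946214
10 32696 234616 1711598
11 28754 238558 1473040
12 24747 242565 1230475
13 20671 246641 983834
14 16528 250784 733050
15 12315 254997 478053
16 8031 259281 218772
17 3675 218772 0

1. interest=⌊3890787·168/10000⌋=65365; principal=267312-65365=201947; balance=3890787-201947=3688840
2. interest=⌊3688840·168/10000⌋=61972; principal=267312-61972=205340; balance=3688840-205340=3483500
3. interest=⌊3483500·168/10000⌋=58522; principal=267312-58522=208790; balance=3483500-208790=3274710
4. interest=⌊3274710·168/10000⌋=55015; principal=267312-55015=212297; balance=3274710-212297=3062413
5. interest=⌊3062413·168/10000⌋=51448; principal=267312-51448=215864; balance=3062413-215864=2846549
6. interest=⌊2846549·168/10000⌋=47822; principal=267312-47822=219490; balance=2846549-219490=2627059
7. interest=⌊2627059·168/10000⌋=44134; principal=267312-44134=223178; balance=2627059-223178=2403881
8. interest=⌊2403881·168/10000⌋=40385; principal=267312-40385=226927; balance=2403881-226927=2176954
9. interest=⌊2176954·168/10000⌋=36572; principal=267312-36572=230740; balance=2176954-230740=1946214
10. interest=⌊1946214·168/10000⌋=32696; principal=267312-32696=234616; balance=1946214-234616=1711598
11. interest=⌊1711598·168/10000⌋=28754; principal=267312-28754=238558; balance=1711598-238558=1473040
12. interest=⌊1473040·168/10000⌋=24747; principal=267312-24747=242565; balance=1473040-242565=1230475
13. interest=⌊1230475·168/10000⌋=20671; principal=267312-20671=246641; balance=1230475-246641=983834
14. interest=⌊983834·168/10000⌋=16528; principal=267312-16528=250784; balance=983834-250784=733050
15. interest=⌊733050·168/10000⌋=12315; principal=267312-12315=254997; balance=733050-254997=478053
16. interest=⌊478053·168/10000⌋=8031; principal=267312-8031=259281; balance=478053-259281=218772
17. interest=⌊218772·168/10000⌋=3675; principal=min(267312-3675,218772)=218772; balance=218772-218772=0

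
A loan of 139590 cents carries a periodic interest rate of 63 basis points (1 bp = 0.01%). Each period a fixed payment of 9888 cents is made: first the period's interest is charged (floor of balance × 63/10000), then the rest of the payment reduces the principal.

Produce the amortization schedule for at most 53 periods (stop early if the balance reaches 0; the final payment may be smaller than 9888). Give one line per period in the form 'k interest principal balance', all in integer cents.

1 879 9009 130581
2 822 9066 121515
3 765 9123 112392
4 708 9180 103212
5 650 9238 93974
6 592 9296 84678
7 533 9355 75323
8 474 9414 65909
9 415 9473 56436
10 355 9533 46903
11 295 9593 37310
12 235 9653 27657
13 174 9714 17943
14 113 9775 8168
15 51 8168 0

1. interest=⌊139590·63/10000⌋=879; principal=9888-879=9009; balance=139590-9009=130581
2. interest=⌊130581·63/10000⌋=822; principal=9888-822=9066; balance=130581-9066=121515
3. interest=⌊121515·63/10000⌋=765; principal=9888-765=9123; balance=121515-9123=112392
4. interest=⌊112392·63/10000⌋=708; principal=9888-708=9180; balance=112392-9180=103212
5. interest=⌊103212·63/10000⌋=650; principal=9888-650=9238; balance=103212-9238=93974
6. interest=⌊93974·63/10000⌋=592; principal=9888-592=9296; balance=93974-9296=84678
7. interest=⌊84678·63/10000⌋=533; principal=9888-533=9355; balance=84678-9355=75323
8. interest=⌊75323·63/10000⌋=474; principal=9888-474=9414; balance=75323-9414=65909
9. interest=⌊65909·63/10000⌋=415; principal=9888-415=9473; balance=65909-9473=56436
10. interest=⌊56436·63/10000⌋=355; principal=9888-355=9533; balance=56436-9533=46903
11. interest=⌊46903·63/10000⌋=295; principal=9888-295=9593; balance=46903-9593=37310
12. interest=⌊37310·63/10000⌋=235; principal=9888-235=9653; balance=37310-9653=27657
13. interest=⌊27657·63/10000⌋=174; principal=9888-174=9714; balance=27657-9714=17943
14. interest=⌊17943·63/10000⌋=113; principal=9888-113=9775; balance=17943-9775=8168
15. interest=⌊8168·63/10000⌋=51; principal=min(9888-51,8168)=8168; balance=8168-8168=0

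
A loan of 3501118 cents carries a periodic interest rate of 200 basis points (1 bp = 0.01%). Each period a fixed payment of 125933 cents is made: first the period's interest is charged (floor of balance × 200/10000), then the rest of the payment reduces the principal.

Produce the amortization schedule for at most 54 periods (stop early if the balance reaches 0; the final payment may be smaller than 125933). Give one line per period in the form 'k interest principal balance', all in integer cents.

1. interest=⌊3501118·200/10000⌋=70022; principal=125933-70022=55911; balance=3501118-55911=3445207
2. interest=⌊3445207·200/10000⌋=68904; principal=125933-68904=57029; balance=3445207-57029=3388178
3. interest=⌊3388178·200/10000⌋=67763; principal=125933-67763=58170; balance=3388178-58170=3330008
4. interest=⌊3330008·200/10000⌋=66600; principal=125933-66600=59333; balance=3330008-59333=3270675
5. interest=⌊3270675·200/10000⌋=65413; principal=125933-65413=60520; balance=3270675-60520=3210155
6. interest=⌊3210155·200/10000⌋=64203; principal=125933-64203=61730; balance=3210155-61730=3148425
7. interest=⌊3148425·200/10000⌋=62968; principal=125933-62968=62965; balance=3148425-62965=3085460
8. interest=⌊3085460·200/10000⌋=61709; principal=125933-61709=64224; balance=3085460-64224=3021236
9. interest=⌊3021236·200/10000⌋=60424; principal=125933-60424=65509; balance=3021236-65509=2955727
10. interest=⌊2955727·200/10000⌋=59114; principal=125933-59114=66819; balance=2955727-66819=2888908
11. interest=⌊2888908·200/10000⌋=57778; principal=125933-57778=68155; balance=2888908-68155=2820753
12. interest=⌊2820753·200/10000⌋=56415; principal=125933-56415=69518; balance=2820753-69518=2751235
13. interest=⌊2751235·200/10000⌋=55024; principal=125933-55024=70909; balance=2751235-70909=2680326
14. interest=⌊2680326·200/10000⌋=53606; principal=125933-53606=72327; balance=2680326-72327=2607999
15. interest=⌊2607999·200/10000⌋=52159; principal=125933-52159=73774; balance=2607999-73774=2534225
16. interest=⌊2534225·200/10000⌋=50684; principal=125933-50684=75249; balance=2534225-75249=2458976
17. interest=⌊2458976·200/10000⌋=49179; principal=125933-49179=76754; balance=2458976-76754=2382222
18. interest=⌊2382222·200/10000⌋=47644; principal=125933-47644=78289; balance=2382222-78289=2303933
19. interest=⌊2303933·200/10000⌋=46078; principal=125933-46078=79855; balance=2303933-79855=2224078
20. interest=⌊2224078·200/10000⌋=44481; principal=125933-44481=81452; balance=2224078-81452=2142626
21. interest=⌊2142626·200/10000⌋=42852; principal=125933-42852=83081; balance=2142626-83081=2059545
22. interest=⌊2059545·200/10000⌋=41190; principal=125933-41190=84743; balance=2059545-84743=1974802
23. interest=⌊1974802·200/10000⌋=39496; principal=125933-39496=86437; balance=1974802-86437=1888365
24. interest=⌊1888365·200/10000⌋=37767; principal=125933-37767=88166; balance=1888365-88166=1800199
25. interest=⌊1800199·200/10000⌋=36003; principal=125933-36003=89930; balance=1800199-89930=1710269
26. interest=⌊1710269·200/10000⌋=34205; principal=125933-34205=91728; balance=1710269-91728=1618541
27. interest=⌊1618541·200/10000⌋=32370; principal=125933-32370=93563; balance=1618541-93563=1524978
28. interest=⌊1524978·200/10000⌋=30499; principal=125933-30499=95434; balance=1524978-95434=1429544
29. interest=⌊1429544·200/10000⌋=28590; principal=125933-28590=97343; balance=1429544-97343=1332201
30. interest=⌊1332201·200/10000⌋=26644; principal=125933-26644=99289; balance=1332201-99289=1232912
31. interest=⌊1232912·200/10000⌋=24658; principal=125933-24658=101275; balance=1232912-101275=1131637
32. interest=⌊1131637·200/10000⌋=22632; principal=125933-22632=103301; balance=1131637-103301=1028336
33. interest=⌊1028336·200/10000⌋=20566; principal=125933-20566=105367; balance=1028336-105367=922969
34. interest=⌊922969·200/10000⌋=18459; principal=125933-18459=107474; balance=922969-107474=815495
35. interest=⌊815495·200/10000⌋=16309; principal=125933-16309=109624; balance=815495-109624=705871
36. interest=⌊705871·200/10000⌋=14117; principal=125933-14117=111816; balance=705871-111816=594055
37. interest=⌊594055·200/10000⌋=11881; principal=125933-11881=114052; balance=594055-114052=480003
38. interest=⌊480003·200/10000⌋=9600; principal=125933-9600=116333; balance=480003-116333=363670
39. interest=⌊363670·200/10000⌋=7273; principal=125933-7273=118660; balance=363670-118660=245010
40. interest=⌊245010·200/10000⌋=4900; principal=125933-4900=121033; balance=245010-121033=123977
41. interest=⌊123977·200/10000⌋=2479; principal=125933-2479=123454; balance=123977-123454=523
42. interest=⌊523·200/10000⌋=10; principal=min(125933-10,523)=523; balance=523-523=0

1 70022 55911 3445207
2 68904 57029 3388178
3 67763 58170 3330008
4 66600 59333 3270675
5 65413 60520 3210155
6 64203 61730 3148425
7 62968 62965 3085460
8 61709 64224 3021236
9 60424 65509 2955727
10 59114 66819 2888908
11 57778 68155 2820753
12 56415 69518 2751235
13 55024 70909 2680326
14 53606 72327 2607999
15 52159 73774 2534225
16 50684 75249 2458976
17 49179 76754 2382222
18 47644 78289 2303933
19 46078 79855 2224078
20 44481 81452 2142626
21 42852 83081 2059545
22 41190 84743 1974802
23 39496 86437 1888365
24 37767 88166 1800199
25 36003 89930 1710269
26 34205 91728 1618541
27 32370 93563 1524978
28 30499 95434 1429544
29 28590 97343 1332201
30 26644 99289 1232912
31 24658 101275 1131637
32 22632 103301 1028336
33 20566 105367 922969
34 18459 107474 815495
35 16309 109624 705871
36 14117 111816 594055
37 11881 114052 480003
38 9600 116333 363670
39 7273 118660 245010
40 4900 121033 123977
41 2479 123454 523
42 10 523 0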